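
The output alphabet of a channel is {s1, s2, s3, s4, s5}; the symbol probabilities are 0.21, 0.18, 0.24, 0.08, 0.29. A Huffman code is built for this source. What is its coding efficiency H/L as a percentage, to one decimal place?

Entropy H = −Σ p log₂ p ≈ 2.2217 bits.
Huffman merges: 2/25+9/50→13/50; 21/100+6/25→9/20; 13/50+29/100→11/20; 9/20+11/20→1. L = 113/50 ≈ 2.2600.
Efficiency = H/L = 2.2217/2.2600 = 98.3%.

98.3%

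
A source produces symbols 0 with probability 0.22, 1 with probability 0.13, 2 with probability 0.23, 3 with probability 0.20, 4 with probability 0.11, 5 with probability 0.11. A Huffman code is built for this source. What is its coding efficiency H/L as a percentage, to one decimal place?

Entropy H = −Σ p log₂ p ≈ 2.5158 bits.
Huffman merges: 11/100+11/100→11/50; 13/100+1/5→33/100; 11/50+11/50→11/25; 23/100+33/100→14/25; 11/25+14/25→1. L = 51/20 ≈ 2.5500.
Efficiency = H/L = 2.5158/2.5500 = 98.7%.

98.7%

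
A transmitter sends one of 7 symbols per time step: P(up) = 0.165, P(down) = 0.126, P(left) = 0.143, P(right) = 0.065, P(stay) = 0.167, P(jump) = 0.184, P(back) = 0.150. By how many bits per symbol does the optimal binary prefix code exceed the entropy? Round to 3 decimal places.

0.062 bits

Entropy H = −Σ p log₂ p ≈ 2.7542 bits.
Huffman merges: 13/200+63/500→191/1000; 143/1000+3/20→293/1000; 33/200+167/1000→83/250; 23/125+191/1000→3/8; 293/1000+83/250→5/8; 3/8+5/8→1. L = 352/125 ≈ 2.8160.
L − H = 2.8160 − 2.7542 = 0.062 bits.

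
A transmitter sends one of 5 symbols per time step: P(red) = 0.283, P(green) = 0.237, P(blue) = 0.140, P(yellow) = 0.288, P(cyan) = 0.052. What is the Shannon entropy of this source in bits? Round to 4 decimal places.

2.1438 bits

H = −Σ pᵢ log₂ pᵢ.
−0.283·log₂(0.283) = 0.5154
−0.237·log₂(0.237) = 0.4923
−0.140·log₂(0.140) = 0.3971
−0.288·log₂(0.288) = 0.5172
−0.052·log₂(0.052) = 0.2218
Sum ≈ 2.1438 → 2.1438 bits.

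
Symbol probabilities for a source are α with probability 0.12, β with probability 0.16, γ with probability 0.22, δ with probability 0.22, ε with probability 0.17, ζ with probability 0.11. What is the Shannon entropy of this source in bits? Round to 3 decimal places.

H = −Σ pᵢ log₂ pᵢ.
−0.12·log₂(0.12) = 0.3671
−0.16·log₂(0.16) = 0.4230
−0.22·log₂(0.22) = 0.4806
−0.22·log₂(0.22) = 0.4806
−0.17·log₂(0.17) = 0.4346
−0.11·log₂(0.11) = 0.3503
Sum ≈ 2.5361 → 2.536 bits.

2.536 bits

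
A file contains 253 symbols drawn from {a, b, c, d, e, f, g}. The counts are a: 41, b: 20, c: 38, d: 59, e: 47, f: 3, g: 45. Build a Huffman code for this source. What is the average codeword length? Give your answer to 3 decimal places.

2.672 bits/symbol

Probabilities are the counts divided by 253.
Repeatedly combine the two least-probable nodes; the expected code length is the sum of the merged weights.
merge 3/253 + 20/253 → 1/11
merge 1/11 + 38/253 → 61/253
merge 41/253 + 45/253 → 86/253
merge 47/253 + 59/253 → 106/253
merge 61/253 + 86/253 → 147/253
merge 106/253 + 147/253 → 1
L = 1/11 + 61/253 + 86/253 + 106/253 + 147/253 + 1 = 676/253 ≈ 2.672 bits/symbol.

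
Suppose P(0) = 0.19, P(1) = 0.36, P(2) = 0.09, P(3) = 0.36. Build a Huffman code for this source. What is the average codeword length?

Repeatedly combine the two least-probable nodes; the expected code length is the sum of the merged weights.
merge 9/100 + 19/100 → 7/25
merge 7/25 + 9/25 → 16/25
merge 9/25 + 16/25 → 1
L = 7/25 + 16/25 + 1 = 48/25 = 1.92 bits/symbol.

1.92 bits/symbol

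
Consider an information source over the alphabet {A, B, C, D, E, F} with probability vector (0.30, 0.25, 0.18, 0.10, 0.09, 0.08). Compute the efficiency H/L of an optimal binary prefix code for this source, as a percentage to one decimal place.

98.5%

Entropy H = −Σ p log₂ p ≈ 2.4028 bits.
Huffman merges: 2/25+9/100→17/100; 1/10+17/100→27/100; 9/50+1/4→43/100; 27/100+3/10→57/100; 43/100+57/100→1. L = 61/25 ≈ 2.4400.
Efficiency = H/L = 2.4028/2.4400 = 98.5%.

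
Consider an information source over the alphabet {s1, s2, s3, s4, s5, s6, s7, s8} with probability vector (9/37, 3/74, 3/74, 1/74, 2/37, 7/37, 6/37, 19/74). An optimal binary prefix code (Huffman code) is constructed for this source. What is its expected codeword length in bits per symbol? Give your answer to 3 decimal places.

2.608 bits/symbol

Repeatedly combine the two least-probable nodes; the expected code length is the sum of the merged weights.
merge 1/74 + 3/74 → 2/37
merge 3/74 + 2/37 → 7/74
merge 2/37 + 7/74 → 11/74
merge 11/74 + 6/37 → 23/74
merge 7/37 + 9/37 → 16/37
merge 19/74 + 23/74 → 21/37
merge 16/37 + 21/37 → 1
L = 2/37 + 7/74 + 11/74 + 23/74 + 16/37 + 21/37 + 1 = 193/74 ≈ 2.608 bits/symbol.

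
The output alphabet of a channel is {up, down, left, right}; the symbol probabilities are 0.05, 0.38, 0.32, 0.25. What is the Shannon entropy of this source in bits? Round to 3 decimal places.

H = −Σ pᵢ log₂ pᵢ.
−0.05·log₂(0.05) = 0.2161
−0.38·log₂(0.38) = 0.5305
−0.32·log₂(0.32) = 0.5260
−0.25·log₂(0.25) = 0.5000
Sum ≈ 1.7726 → 1.773 bits.

1.773 bits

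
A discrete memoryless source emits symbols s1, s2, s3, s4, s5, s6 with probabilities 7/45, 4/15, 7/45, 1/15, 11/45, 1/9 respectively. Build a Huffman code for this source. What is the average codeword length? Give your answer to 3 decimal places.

2.489 bits/symbol

Repeatedly combine the two least-probable nodes; the expected code length is the sum of the merged weights.
merge 1/15 + 1/9 → 8/45
merge 7/45 + 7/45 → 14/45
merge 8/45 + 11/45 → 19/45
merge 4/15 + 14/45 → 26/45
merge 19/45 + 26/45 → 1
L = 8/45 + 14/45 + 19/45 + 26/45 + 1 = 112/45 ≈ 2.489 bits/symbol.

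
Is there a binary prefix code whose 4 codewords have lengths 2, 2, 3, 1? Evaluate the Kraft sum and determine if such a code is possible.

With common denominator 2^3 = 8: Σ 2^(−ℓᵢ) = 2/8 + 2/8 + 1/8 + 4/8 = 9/8 = 1.125.
Kraft's inequality requires Σ ≤ 1; here Σ = 1.125 > 1, so no such prefix code exists.

1.125; no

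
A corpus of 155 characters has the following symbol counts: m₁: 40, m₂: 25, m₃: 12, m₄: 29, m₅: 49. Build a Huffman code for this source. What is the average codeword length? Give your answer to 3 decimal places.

Probabilities are the counts divided by 155.
Repeatedly combine the two least-probable nodes; the expected code length is the sum of the merged weights.
merge 12/155 + 5/31 → 37/155
merge 29/155 + 37/155 → 66/155
merge 8/31 + 49/155 → 89/155
merge 66/155 + 89/155 → 1
L = 37/155 + 66/155 + 89/155 + 1 = 347/155 ≈ 2.239 bits/symbol.

2.239 bits/symbol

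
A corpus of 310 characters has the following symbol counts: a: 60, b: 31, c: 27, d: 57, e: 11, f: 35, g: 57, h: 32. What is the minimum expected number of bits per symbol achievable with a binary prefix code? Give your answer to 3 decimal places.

2.929 bits/symbol

Probabilities are the counts divided by 310.
Repeatedly combine the two least-probable nodes; the expected code length is the sum of the merged weights.
merge 11/310 + 27/310 → 19/155
merge 1/10 + 16/155 → 63/310
merge 7/62 + 19/155 → 73/310
merge 57/310 + 57/310 → 57/155
merge 6/31 + 63/310 → 123/310
merge 73/310 + 57/155 → 187/310
merge 123/310 + 187/310 → 1
L = 19/155 + 63/310 + 73/310 + 57/155 + 123/310 + 187/310 + 1 = 454/155 ≈ 2.929 bits/symbol.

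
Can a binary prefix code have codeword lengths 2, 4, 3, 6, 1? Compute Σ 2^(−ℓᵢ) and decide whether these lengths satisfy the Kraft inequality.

With common denominator 2^6 = 64: Σ 2^(−ℓᵢ) = 16/64 + 4/64 + 8/64 + 1/64 + 32/64 = 61/64 = 0.953125.
Kraft's inequality requires Σ ≤ 1; here Σ = 0.953125 ≤ 1, so such a prefix code exists.

0.953125; yes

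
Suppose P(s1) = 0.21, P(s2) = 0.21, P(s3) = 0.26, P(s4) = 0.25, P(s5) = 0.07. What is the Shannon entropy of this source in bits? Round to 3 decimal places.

2.219 bits

H = −Σ pᵢ log₂ pᵢ.
−0.21·log₂(0.21) = 0.4728
−0.21·log₂(0.21) = 0.4728
−0.26·log₂(0.26) = 0.5053
−0.25·log₂(0.25) = 0.5000
−0.07·log₂(0.07) = 0.2686
Sum ≈ 2.2195 → 2.219 bits.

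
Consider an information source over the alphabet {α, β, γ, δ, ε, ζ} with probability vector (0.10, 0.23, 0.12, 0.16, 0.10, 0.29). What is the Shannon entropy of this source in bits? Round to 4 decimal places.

2.4600 bits

H = −Σ pᵢ log₂ pᵢ.
−0.10·log₂(0.10) = 0.3322
−0.23·log₂(0.23) = 0.4877
−0.12·log₂(0.12) = 0.3671
−0.16·log₂(0.16) = 0.4230
−0.10·log₂(0.10) = 0.3322
−0.29·log₂(0.29) = 0.5179
Sum ≈ 2.4600 → 2.4600 bits.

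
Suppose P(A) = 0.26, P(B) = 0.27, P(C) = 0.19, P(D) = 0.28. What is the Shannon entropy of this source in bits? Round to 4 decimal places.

H = −Σ pᵢ log₂ pᵢ.
−0.26·log₂(0.26) = 0.5053
−0.27·log₂(0.27) = 0.5100
−0.19·log₂(0.19) = 0.4552
−0.28·log₂(0.28) = 0.5142
Sum ≈ 1.9848 → 1.9848 bits.

1.9848 bits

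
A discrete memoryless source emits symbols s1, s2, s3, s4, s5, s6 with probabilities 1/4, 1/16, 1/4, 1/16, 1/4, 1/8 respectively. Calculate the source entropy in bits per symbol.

Each probability is a power of 1/2, so log₂(1/p) is an integer.
H = Σ p·log₂(1/p) = 1/4·2 + 1/16·4 + 1/4·2 + 1/16·4 + 1/4·2 + 1/8·3 = 2.375 bits.

2.375 bits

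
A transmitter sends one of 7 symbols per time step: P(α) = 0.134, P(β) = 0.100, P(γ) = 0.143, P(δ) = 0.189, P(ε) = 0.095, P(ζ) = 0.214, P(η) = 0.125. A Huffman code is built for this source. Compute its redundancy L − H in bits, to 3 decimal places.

0.036 bits

Entropy H = −Σ p log₂ p ≈ 2.7499 bits.
Huffman merges: 19/200+1/10→39/200; 1/8+67/500→259/1000; 143/1000+189/1000→83/250; 39/200+107/500→409/1000; 259/1000+83/250→591/1000; 409/1000+591/1000→1. L = 1393/500 ≈ 2.7860.
L − H = 2.7860 − 2.7499 = 0.036 bits.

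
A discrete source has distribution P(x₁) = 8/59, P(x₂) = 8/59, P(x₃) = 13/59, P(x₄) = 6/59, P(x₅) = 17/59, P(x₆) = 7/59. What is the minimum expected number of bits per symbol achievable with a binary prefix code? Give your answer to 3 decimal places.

Repeatedly combine the two least-probable nodes; the expected code length is the sum of the merged weights.
merge 6/59 + 7/59 → 13/59
merge 8/59 + 8/59 → 16/59
merge 13/59 + 13/59 → 26/59
merge 16/59 + 17/59 → 33/59
merge 26/59 + 33/59 → 1
L = 13/59 + 16/59 + 26/59 + 33/59 + 1 = 147/59 ≈ 2.492 bits/symbol.

2.492 bits/symbol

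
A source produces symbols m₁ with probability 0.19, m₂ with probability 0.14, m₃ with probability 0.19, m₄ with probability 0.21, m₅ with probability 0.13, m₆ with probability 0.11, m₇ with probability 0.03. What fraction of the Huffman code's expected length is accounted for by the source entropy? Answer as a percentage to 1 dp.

Entropy H = −Σ p log₂ p ≈ 2.6651 bits.
Huffman merges: 3/100+11/100→7/50; 13/100+7/50→27/100; 7/50+19/100→33/100; 19/100+21/100→2/5; 27/100+33/100→3/5; 2/5+3/5→1. L = 137/50 ≈ 2.7400.
Efficiency = H/L = 2.6651/2.7400 = 97.3%.

97.3%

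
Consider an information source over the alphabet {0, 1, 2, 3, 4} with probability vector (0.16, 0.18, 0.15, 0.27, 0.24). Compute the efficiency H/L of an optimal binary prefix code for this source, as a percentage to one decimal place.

98.8%

Entropy H = −Σ p log₂ p ≈ 2.2830 bits.
Huffman merges: 3/20+4/25→31/100; 9/50+6/25→21/50; 27/100+31/100→29/50; 21/50+29/50→1. L = 231/100 ≈ 2.3100.
Efficiency = H/L = 2.2830/2.3100 = 98.8%.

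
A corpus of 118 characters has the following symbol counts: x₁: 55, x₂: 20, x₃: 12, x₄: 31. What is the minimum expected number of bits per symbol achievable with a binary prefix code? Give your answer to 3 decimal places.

Probabilities are the counts divided by 118.
Repeatedly combine the two least-probable nodes; the expected code length is the sum of the merged weights.
merge 6/59 + 10/59 → 16/59
merge 31/118 + 16/59 → 63/118
merge 55/118 + 63/118 → 1
L = 16/59 + 63/118 + 1 = 213/118 ≈ 1.805 bits/symbol.

1.805 bits/symbol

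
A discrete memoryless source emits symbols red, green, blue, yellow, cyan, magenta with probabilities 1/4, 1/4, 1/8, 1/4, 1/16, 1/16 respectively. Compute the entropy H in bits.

Each probability is a power of 1/2, so log₂(1/p) is an integer.
H = Σ p·log₂(1/p) = 1/4·2 + 1/4·2 + 1/8·3 + 1/4·2 + 1/16·4 + 1/16·4 = 2.375 bits.

2.375 bits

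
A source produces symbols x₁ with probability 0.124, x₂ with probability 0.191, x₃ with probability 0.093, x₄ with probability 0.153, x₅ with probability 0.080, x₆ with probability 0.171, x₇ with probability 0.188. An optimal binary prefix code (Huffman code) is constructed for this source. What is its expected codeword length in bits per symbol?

Repeatedly combine the two least-probable nodes; the expected code length is the sum of the merged weights.
merge 2/25 + 93/1000 → 173/1000
merge 31/250 + 153/1000 → 277/1000
merge 171/1000 + 173/1000 → 43/125
merge 47/250 + 191/1000 → 379/1000
merge 277/1000 + 43/125 → 621/1000
merge 379/1000 + 621/1000 → 1
L = 173/1000 + 277/1000 + 43/125 + 379/1000 + 621/1000 + 1 = 1397/500 = 2.794 bits/symbol.

2.794 bits/symbol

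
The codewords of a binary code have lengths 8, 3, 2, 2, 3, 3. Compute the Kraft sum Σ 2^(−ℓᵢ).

With common denominator 2^8 = 256: Σ 2^(−ℓᵢ) = 1/256 + 32/256 + 64/256 + 64/256 + 32/256 + 32/256 = 225/256 = 0.87890625.

0.87890625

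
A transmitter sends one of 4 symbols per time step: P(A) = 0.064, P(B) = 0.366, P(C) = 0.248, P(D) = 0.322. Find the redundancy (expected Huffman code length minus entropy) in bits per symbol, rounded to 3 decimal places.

0.136 bits

Entropy H = −Σ p log₂ p ≈ 1.8098 bits.
Huffman merges: 8/125+31/125→39/125; 39/125+161/500→317/500; 183/500+317/500→1. L = 973/500 ≈ 1.9460.
L − H = 1.9460 − 1.8098 = 0.136 bits.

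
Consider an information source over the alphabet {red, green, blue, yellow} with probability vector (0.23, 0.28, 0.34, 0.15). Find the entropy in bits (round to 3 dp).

1.942 bits

H = −Σ pᵢ log₂ pᵢ.
−0.23·log₂(0.23) = 0.4877
−0.28·log₂(0.28) = 0.5142
−0.34·log₂(0.34) = 0.5292
−0.15·log₂(0.15) = 0.4105
Sum ≈ 1.9416 → 1.942 bits.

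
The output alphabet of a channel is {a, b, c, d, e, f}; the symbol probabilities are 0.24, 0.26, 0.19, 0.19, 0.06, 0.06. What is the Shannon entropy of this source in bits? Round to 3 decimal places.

2.397 bits

H = −Σ pᵢ log₂ pᵢ.
−0.24·log₂(0.24) = 0.4941
−0.26·log₂(0.26) = 0.5053
−0.19·log₂(0.19) = 0.4552
−0.19·log₂(0.19) = 0.4552
−0.06·log₂(0.06) = 0.2435
−0.06·log₂(0.06) = 0.2435
Sum ≈ 2.3969 → 2.397 bits.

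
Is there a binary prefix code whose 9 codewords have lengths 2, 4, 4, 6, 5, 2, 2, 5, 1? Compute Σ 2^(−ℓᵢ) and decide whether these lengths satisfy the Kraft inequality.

With common denominator 2^6 = 64: Σ 2^(−ℓᵢ) = 16/64 + 4/64 + 4/64 + 1/64 + 2/64 + 16/64 + 16/64 + 2/64 + 32/64 = 93/64 = 1.453125.
Kraft's inequality requires Σ ≤ 1; here Σ = 1.453125 > 1, so no such prefix code exists.

1.453125; no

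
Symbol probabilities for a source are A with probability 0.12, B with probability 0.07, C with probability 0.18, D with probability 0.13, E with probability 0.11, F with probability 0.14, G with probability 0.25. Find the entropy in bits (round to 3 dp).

H = −Σ pᵢ log₂ pᵢ.
−0.12·log₂(0.12) = 0.3671
−0.07·log₂(0.07) = 0.2686
−0.18·log₂(0.18) = 0.4453
−0.13·log₂(0.13) = 0.3826
−0.11·log₂(0.11) = 0.3503
−0.14·log₂(0.14) = 0.3971
−0.25·log₂(0.25) = 0.5000
Sum ≈ 2.7110 → 2.711 bits.

2.711 bits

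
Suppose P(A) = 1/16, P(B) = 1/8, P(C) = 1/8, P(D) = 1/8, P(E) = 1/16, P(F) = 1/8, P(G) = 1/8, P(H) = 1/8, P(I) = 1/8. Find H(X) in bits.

3.125 bits

Each probability is a power of 1/2, so log₂(1/p) is an integer.
H = Σ p·log₂(1/p) = 1/16·4 + 1/8·3 + 1/8·3 + 1/8·3 + 1/16·4 + 1/8·3 + 1/8·3 + 1/8·3 + 1/8·3 = 3.125 bits.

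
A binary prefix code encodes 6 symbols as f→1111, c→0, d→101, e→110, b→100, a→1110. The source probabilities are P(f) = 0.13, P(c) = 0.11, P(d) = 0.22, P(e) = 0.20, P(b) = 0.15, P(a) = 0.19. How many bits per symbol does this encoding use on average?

L̄ = Σ pᵢ·ℓᵢ = 0.13·4 + 0.11·1 + 0.22·3 + 0.20·3 + 0.15·3 + 0.19·4 = 3.1 bits/symbol.

3.1 bits/symbol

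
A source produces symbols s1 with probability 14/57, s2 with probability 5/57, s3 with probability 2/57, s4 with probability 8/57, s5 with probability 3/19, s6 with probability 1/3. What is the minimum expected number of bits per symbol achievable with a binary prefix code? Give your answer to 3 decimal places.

Repeatedly combine the two least-probable nodes; the expected code length is the sum of the merged weights.
merge 2/57 + 5/57 → 7/57
merge 7/57 + 8/57 → 5/19
merge 3/19 + 14/57 → 23/57
merge 5/19 + 1/3 → 34/57
merge 23/57 + 34/57 → 1
L = 7/57 + 5/19 + 23/57 + 34/57 + 1 = 136/57 ≈ 2.386 bits/symbol.

2.386 bits/symbol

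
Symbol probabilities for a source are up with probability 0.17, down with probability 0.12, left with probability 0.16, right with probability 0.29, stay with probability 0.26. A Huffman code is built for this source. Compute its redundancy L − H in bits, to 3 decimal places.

0.032 bits

Entropy H = −Σ p log₂ p ≈ 2.2479 bits.
Huffman merges: 3/25+4/25→7/25; 17/100+13/50→43/100; 7/25+29/100→57/100; 43/100+57/100→1. L = 57/25 ≈ 2.2800.
L − H = 2.2800 − 2.2479 = 0.032 bits.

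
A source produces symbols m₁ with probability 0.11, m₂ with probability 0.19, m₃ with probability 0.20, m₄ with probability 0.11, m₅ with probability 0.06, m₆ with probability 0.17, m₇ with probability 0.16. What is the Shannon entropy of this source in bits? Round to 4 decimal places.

H = −Σ pᵢ log₂ pᵢ.
−0.11·log₂(0.11) = 0.3503
−0.19·log₂(0.19) = 0.4552
−0.20·log₂(0.20) = 0.4644
−0.11·log₂(0.11) = 0.3503
−0.06·log₂(0.06) = 0.2435
−0.17·log₂(0.17) = 0.4346
−0.16·log₂(0.16) = 0.4230
Sum ≈ 2.7213 → 2.7213 bits.

2.7213 bits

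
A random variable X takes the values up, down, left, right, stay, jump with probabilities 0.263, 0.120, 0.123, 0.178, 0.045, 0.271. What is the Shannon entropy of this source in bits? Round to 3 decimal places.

H = −Σ pᵢ log₂ pᵢ.
−0.263·log₂(0.263) = 0.5068
−0.120·log₂(0.120) = 0.3671
−0.123·log₂(0.123) = 0.3719
−0.178·log₂(0.178) = 0.4432
−0.045·log₂(0.045) = 0.2013
−0.271·log₂(0.271) = 0.5105
Sum ≈ 2.4007 → 2.401 bits.

2.401 bits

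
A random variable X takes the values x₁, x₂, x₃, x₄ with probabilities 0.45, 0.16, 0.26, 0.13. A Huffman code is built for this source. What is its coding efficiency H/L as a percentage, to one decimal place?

Entropy H = −Σ p log₂ p ≈ 1.8294 bits.
Huffman merges: 13/100+4/25→29/100; 13/50+29/100→11/20; 9/20+11/20→1. L = 46/25 ≈ 1.8400.
Efficiency = H/L = 1.8294/1.8400 = 99.4%.

99.4%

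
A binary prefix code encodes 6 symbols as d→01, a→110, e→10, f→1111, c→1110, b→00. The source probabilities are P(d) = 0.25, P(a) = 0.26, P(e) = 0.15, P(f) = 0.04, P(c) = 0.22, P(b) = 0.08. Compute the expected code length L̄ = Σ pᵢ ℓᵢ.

L̄ = Σ pᵢ·ℓᵢ = 0.25·2 + 0.26·3 + 0.15·2 + 0.04·4 + 0.22·4 + 0.08·2 = 2.78 bits/symbol.

2.78 bits/symbol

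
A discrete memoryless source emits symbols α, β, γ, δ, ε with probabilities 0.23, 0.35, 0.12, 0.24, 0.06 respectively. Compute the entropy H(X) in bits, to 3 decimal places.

H = −Σ pᵢ log₂ pᵢ.
−0.23·log₂(0.23) = 0.4877
−0.35·log₂(0.35) = 0.5301
−0.12·log₂(0.12) = 0.3671
−0.24·log₂(0.24) = 0.4941
−0.06·log₂(0.06) = 0.2435
Sum ≈ 2.1225 → 2.123 bits.

2.123 bits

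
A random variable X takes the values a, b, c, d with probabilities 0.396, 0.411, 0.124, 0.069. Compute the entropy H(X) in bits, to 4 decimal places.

H = −Σ pᵢ log₂ pᵢ.
−0.396·log₂(0.396) = 0.5292
−0.411·log₂(0.411) = 0.5272
−0.124·log₂(0.124) = 0.3734
−0.069·log₂(0.069) = 0.2662
Sum ≈ 1.6960 → 1.6960 bits.

1.6960 bits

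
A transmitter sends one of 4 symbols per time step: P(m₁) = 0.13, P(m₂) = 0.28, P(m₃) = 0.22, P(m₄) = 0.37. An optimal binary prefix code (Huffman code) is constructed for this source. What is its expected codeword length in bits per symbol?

1.98 bits/symbol

Repeatedly combine the two least-probable nodes; the expected code length is the sum of the merged weights.
merge 13/100 + 11/50 → 7/20
merge 7/25 + 7/20 → 63/100
merge 37/100 + 63/100 → 1
L = 7/20 + 63/100 + 1 = 99/50 = 1.98 bits/symbol.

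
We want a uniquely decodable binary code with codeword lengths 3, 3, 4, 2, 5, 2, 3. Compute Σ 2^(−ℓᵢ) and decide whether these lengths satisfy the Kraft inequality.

With common denominator 2^5 = 32: Σ 2^(−ℓᵢ) = 4/32 + 4/32 + 2/32 + 8/32 + 1/32 + 8/32 + 4/32 = 31/32 = 0.96875.
Kraft's inequality requires Σ ≤ 1; here Σ = 0.96875 ≤ 1, so such a prefix code exists.

0.96875; yes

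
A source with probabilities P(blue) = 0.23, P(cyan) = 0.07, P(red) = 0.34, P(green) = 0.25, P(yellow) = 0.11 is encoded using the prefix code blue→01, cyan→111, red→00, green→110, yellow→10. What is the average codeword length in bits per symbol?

L̄ = Σ pᵢ·ℓᵢ = 0.23·2 + 0.07·3 + 0.34·2 + 0.25·3 + 0.11·2 = 2.32 bits/symbol.

2.32 bits/symbol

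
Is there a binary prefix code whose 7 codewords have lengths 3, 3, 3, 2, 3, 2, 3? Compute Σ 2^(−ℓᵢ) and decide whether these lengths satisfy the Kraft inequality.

With common denominator 2^3 = 8: Σ 2^(−ℓᵢ) = 1/8 + 1/8 + 1/8 + 2/8 + 1/8 + 2/8 + 1/8 = 9/8 = 1.125.
Kraft's inequality requires Σ ≤ 1; here Σ = 1.125 > 1, so no such prefix code exists.

1.125; no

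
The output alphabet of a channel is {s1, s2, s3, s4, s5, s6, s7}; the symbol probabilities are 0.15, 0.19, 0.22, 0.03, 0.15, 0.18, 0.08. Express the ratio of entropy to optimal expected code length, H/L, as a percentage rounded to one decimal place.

98.0%

Entropy H = −Σ p log₂ p ≈ 2.6455 bits.
Huffman merges: 3/100+2/25→11/100; 11/100+3/20→13/50; 3/20+9/50→33/100; 19/100+11/50→41/100; 13/50+33/100→59/100; 41/100+59/100→1. L = 27/10 ≈ 2.7000.
Efficiency = H/L = 2.6455/2.7000 = 98.0%.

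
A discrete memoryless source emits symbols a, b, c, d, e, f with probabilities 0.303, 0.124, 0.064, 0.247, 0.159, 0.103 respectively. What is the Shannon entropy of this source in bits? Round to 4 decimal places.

H = −Σ pᵢ log₂ pᵢ.
−0.303·log₂(0.303) = 0.5220
−0.124·log₂(0.124) = 0.3734
−0.064·log₂(0.064) = 0.2538
−0.247·log₂(0.247) = 0.4983
−0.159·log₂(0.159) = 0.4218
−0.103·log₂(0.103) = 0.3378
Sum ≈ 2.4071 → 2.4071 bits.

2.4071 bits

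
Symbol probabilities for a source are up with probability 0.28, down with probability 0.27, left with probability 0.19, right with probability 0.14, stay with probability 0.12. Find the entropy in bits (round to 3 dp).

H = −Σ pᵢ log₂ pᵢ.
−0.28·log₂(0.28) = 0.5142
−0.27·log₂(0.27) = 0.5100
−0.19·log₂(0.19) = 0.4552
−0.14·log₂(0.14) = 0.3971
−0.12·log₂(0.12) = 0.3671
Sum ≈ 2.2436 → 2.244 bits.

2.244 bits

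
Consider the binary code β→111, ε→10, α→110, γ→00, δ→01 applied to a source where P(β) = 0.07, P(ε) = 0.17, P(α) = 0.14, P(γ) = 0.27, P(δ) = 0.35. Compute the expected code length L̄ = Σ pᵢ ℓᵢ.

L̄ = Σ pᵢ·ℓᵢ = 0.07·3 + 0.17·2 + 0.14·3 + 0.27·2 + 0.35·2 = 2.21 bits/symbol.

2.21 bits/symbol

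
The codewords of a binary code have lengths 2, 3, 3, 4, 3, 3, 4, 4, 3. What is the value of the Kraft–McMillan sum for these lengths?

With common denominator 2^4 = 16: Σ 2^(−ℓᵢ) = 4/16 + 2/16 + 2/16 + 1/16 + 2/16 + 2/16 + 1/16 + 1/16 + 2/16 = 17/16 = 1.0625.

1.0625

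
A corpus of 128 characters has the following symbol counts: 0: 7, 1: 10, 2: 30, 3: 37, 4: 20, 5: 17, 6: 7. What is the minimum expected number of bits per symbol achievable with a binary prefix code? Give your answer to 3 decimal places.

2.586 bits/symbol

Probabilities are the counts divided by 128.
Repeatedly combine the two least-probable nodes; the expected code length is the sum of the merged weights.
merge 7/128 + 7/128 → 7/64
merge 5/64 + 7/64 → 3/16
merge 17/128 + 5/32 → 37/128
merge 3/16 + 15/64 → 27/64
merge 37/128 + 37/128 → 37/64
merge 27/64 + 37/64 → 1
L = 7/64 + 3/16 + 37/128 + 27/64 + 37/64 + 1 = 331/128 ≈ 2.586 bits/symbol.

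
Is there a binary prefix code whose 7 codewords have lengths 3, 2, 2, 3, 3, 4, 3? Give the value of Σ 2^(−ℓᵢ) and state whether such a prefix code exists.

1.0625; no

With common denominator 2^4 = 16: Σ 2^(−ℓᵢ) = 2/16 + 4/16 + 4/16 + 2/16 + 2/16 + 1/16 + 2/16 = 17/16 = 1.0625.
Kraft's inequality requires Σ ≤ 1; here Σ = 1.0625 > 1, so no such prefix code exists.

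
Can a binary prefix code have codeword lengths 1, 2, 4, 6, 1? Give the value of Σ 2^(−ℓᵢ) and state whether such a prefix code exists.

1.328125; no

With common denominator 2^6 = 64: Σ 2^(−ℓᵢ) = 32/64 + 16/64 + 4/64 + 1/64 + 32/64 = 85/64 = 1.328125.
Kraft's inequality requires Σ ≤ 1; here Σ = 1.328125 > 1, so no such prefix code exists.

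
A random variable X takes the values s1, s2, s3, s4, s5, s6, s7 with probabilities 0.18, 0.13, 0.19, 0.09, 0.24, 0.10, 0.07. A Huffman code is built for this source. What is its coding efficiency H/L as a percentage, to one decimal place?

98.6%

Entropy H = −Σ p log₂ p ≈ 2.6907 bits.
Huffman merges: 7/100+9/100→4/25; 1/10+13/100→23/100; 4/25+9/50→17/50; 19/100+23/100→21/50; 6/25+17/50→29/50; 21/50+29/50→1. L = 273/100 ≈ 2.7300.
Efficiency = H/L = 2.6907/2.7300 = 98.6%.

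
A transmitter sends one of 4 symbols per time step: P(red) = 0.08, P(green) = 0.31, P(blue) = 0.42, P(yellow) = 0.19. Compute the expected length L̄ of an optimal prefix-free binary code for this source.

Repeatedly combine the two least-probable nodes; the expected code length is the sum of the merged weights.
merge 2/25 + 19/100 → 27/100
merge 27/100 + 31/100 → 29/50
merge 21/50 + 29/50 → 1
L = 27/100 + 29/50 + 1 = 37/20 = 1.85 bits/symbol.

1.85 bits/symbol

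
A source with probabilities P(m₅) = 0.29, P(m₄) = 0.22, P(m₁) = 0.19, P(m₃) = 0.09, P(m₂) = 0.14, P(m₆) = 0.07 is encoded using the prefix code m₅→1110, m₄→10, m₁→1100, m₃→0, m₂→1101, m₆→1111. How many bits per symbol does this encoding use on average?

3.29 bits/symbol

L̄ = Σ pᵢ·ℓᵢ = 0.29·4 + 0.22·2 + 0.19·4 + 0.09·1 + 0.14·4 + 0.07·4 = 3.29 bits/symbol.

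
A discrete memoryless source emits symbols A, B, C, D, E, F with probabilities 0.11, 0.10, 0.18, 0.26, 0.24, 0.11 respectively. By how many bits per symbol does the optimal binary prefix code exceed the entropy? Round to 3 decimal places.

Entropy H = −Σ p log₂ p ≈ 2.4775 bits.
Huffman merges: 1/10+11/100→21/100; 11/100+9/50→29/100; 21/100+6/25→9/20; 13/50+29/100→11/20; 9/20+11/20→1. L = 5/2 ≈ 2.5000.
L − H = 2.5000 − 2.4775 = 0.023 bits.

0.023 bits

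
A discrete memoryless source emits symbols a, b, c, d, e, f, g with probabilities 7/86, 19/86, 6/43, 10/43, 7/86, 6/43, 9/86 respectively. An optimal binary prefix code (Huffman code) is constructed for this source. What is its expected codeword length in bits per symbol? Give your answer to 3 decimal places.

Repeatedly combine the two least-probable nodes; the expected code length is the sum of the merged weights.
merge 7/86 + 7/86 → 7/43
merge 9/86 + 6/43 → 21/86
merge 6/43 + 7/43 → 13/43
merge 19/86 + 10/43 → 39/86
merge 21/86 + 13/43 → 47/86
merge 39/86 + 47/86 → 1
L = 7/43 + 21/86 + 13/43 + 39/86 + 47/86 + 1 = 233/86 ≈ 2.709 bits/symbol.

2.709 bits/symbol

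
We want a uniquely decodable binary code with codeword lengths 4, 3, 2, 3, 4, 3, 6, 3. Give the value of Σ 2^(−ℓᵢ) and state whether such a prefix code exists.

0.890625; yes

With common denominator 2^6 = 64: Σ 2^(−ℓᵢ) = 4/64 + 8/64 + 16/64 + 8/64 + 4/64 + 8/64 + 1/64 + 8/64 = 57/64 = 0.890625.
Kraft's inequality requires Σ ≤ 1; here Σ = 0.890625 ≤ 1, so such a prefix code exists.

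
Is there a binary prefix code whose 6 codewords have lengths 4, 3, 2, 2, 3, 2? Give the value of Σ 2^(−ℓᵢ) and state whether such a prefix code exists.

With common denominator 2^4 = 16: Σ 2^(−ℓᵢ) = 1/16 + 2/16 + 4/16 + 4/16 + 2/16 + 4/16 = 17/16 = 1.0625.
Kraft's inequality requires Σ ≤ 1; here Σ = 1.0625 > 1, so no such prefix code exists.

1.0625; no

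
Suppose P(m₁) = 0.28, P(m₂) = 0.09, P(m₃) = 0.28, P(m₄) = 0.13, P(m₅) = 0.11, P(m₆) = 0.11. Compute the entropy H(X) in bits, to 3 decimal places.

2.424 bits

H = −Σ pᵢ log₂ pᵢ.
−0.28·log₂(0.28) = 0.5142
−0.09·log₂(0.09) = 0.3127
−0.28·log₂(0.28) = 0.5142
−0.13·log₂(0.13) = 0.3826
−0.11·log₂(0.11) = 0.3503
−0.11·log₂(0.11) = 0.3503
Sum ≈ 2.4243 → 2.424 bits.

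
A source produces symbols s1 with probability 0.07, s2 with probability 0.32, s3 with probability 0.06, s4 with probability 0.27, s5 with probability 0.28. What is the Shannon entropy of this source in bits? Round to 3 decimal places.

2.062 bits

H = −Σ pᵢ log₂ pᵢ.
−0.07·log₂(0.07) = 0.2686
−0.32·log₂(0.32) = 0.5260
−0.06·log₂(0.06) = 0.2435
−0.27·log₂(0.27) = 0.5100
−0.28·log₂(0.28) = 0.5142
Sum ≈ 2.0624 → 2.062 bits.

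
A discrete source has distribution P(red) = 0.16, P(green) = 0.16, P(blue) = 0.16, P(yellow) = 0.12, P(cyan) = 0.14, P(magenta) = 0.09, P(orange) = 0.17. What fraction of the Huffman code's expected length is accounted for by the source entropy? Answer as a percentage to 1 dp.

Entropy H = −Σ p log₂ p ≈ 2.7805 bits.
Huffman merges: 9/100+3/25→21/100; 7/50+4/25→3/10; 4/25+4/25→8/25; 17/100+21/100→19/50; 3/10+8/25→31/50; 19/50+31/50→1. L = 283/100 ≈ 2.8300.
Efficiency = H/L = 2.7805/2.8300 = 98.2%.

98.2%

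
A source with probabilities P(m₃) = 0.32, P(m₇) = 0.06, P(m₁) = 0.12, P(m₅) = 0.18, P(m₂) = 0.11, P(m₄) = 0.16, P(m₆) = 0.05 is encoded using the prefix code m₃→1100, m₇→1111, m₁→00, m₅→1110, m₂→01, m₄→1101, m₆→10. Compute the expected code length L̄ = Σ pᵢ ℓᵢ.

L̄ = Σ pᵢ·ℓᵢ = 0.32·4 + 0.06·4 + 0.12·2 + 0.18·4 + 0.11·2 + 0.16·4 + 0.05·2 = 3.44 bits/symbol.

3.44 bits/symbol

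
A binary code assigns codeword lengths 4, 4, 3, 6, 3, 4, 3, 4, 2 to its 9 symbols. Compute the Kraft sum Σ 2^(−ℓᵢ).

0.890625

With common denominator 2^6 = 64: Σ 2^(−ℓᵢ) = 4/64 + 4/64 + 8/64 + 1/64 + 8/64 + 4/64 + 8/64 + 4/64 + 16/64 = 57/64 = 0.890625.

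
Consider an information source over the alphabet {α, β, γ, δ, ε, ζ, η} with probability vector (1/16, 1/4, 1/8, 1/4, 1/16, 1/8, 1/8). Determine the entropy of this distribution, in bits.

2.625 bits

Each probability is a power of 1/2, so log₂(1/p) is an integer.
H = Σ p·log₂(1/p) = 1/16·4 + 1/4·2 + 1/8·3 + 1/4·2 + 1/16·4 + 1/8·3 + 1/8·3 = 2.625 bits.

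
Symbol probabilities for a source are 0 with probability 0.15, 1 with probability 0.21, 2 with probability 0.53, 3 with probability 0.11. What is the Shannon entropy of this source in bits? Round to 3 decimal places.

1.719 bits

H = −Σ pᵢ log₂ pᵢ.
−0.15·log₂(0.15) = 0.4105
−0.21·log₂(0.21) = 0.4728
−0.53·log₂(0.53) = 0.4854
−0.11·log₂(0.11) = 0.3503
Sum ≈ 1.7191 → 1.719 bits.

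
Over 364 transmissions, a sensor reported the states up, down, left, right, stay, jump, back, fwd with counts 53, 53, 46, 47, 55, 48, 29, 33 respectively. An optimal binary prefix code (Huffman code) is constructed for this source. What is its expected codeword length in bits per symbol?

3 bits/symbol

Probabilities are the counts divided by 364.
Repeatedly combine the two least-probable nodes; the expected code length is the sum of the merged weights.
merge 29/364 + 33/364 → 31/182
merge 23/182 + 47/364 → 93/364
merge 12/91 + 53/364 → 101/364
merge 53/364 + 55/364 → 27/91
merge 31/182 + 93/364 → 155/364
merge 101/364 + 27/91 → 209/364
merge 155/364 + 209/364 → 1
L = 31/182 + 93/364 + 101/364 + 27/91 + 155/364 + 209/364 + 1 = 3 bits/symbol.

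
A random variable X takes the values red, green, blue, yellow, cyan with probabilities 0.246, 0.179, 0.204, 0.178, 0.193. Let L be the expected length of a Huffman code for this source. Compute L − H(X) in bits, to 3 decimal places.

0.046 bits

Entropy H = −Σ p log₂ p ≈ 2.3111 bits.
Huffman merges: 89/500+179/1000→357/1000; 193/1000+51/250→397/1000; 123/500+357/1000→603/1000; 397/1000+603/1000→1. L = 2357/1000 ≈ 2.3570.
L − H = 2.3570 − 2.3111 = 0.046 bits.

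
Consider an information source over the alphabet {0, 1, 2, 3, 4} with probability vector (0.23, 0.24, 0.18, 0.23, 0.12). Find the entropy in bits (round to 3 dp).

2.282 bits

H = −Σ pᵢ log₂ pᵢ.
−0.23·log₂(0.23) = 0.4877
−0.24·log₂(0.24) = 0.4941
−0.18·log₂(0.18) = 0.4453
−0.23·log₂(0.23) = 0.4877
−0.12·log₂(0.12) = 0.3671
Sum ≈ 2.2818 → 2.282 bits.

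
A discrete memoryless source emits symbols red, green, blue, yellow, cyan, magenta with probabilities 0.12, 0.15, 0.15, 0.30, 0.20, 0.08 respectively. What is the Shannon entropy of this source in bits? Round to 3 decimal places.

2.465 bits

H = −Σ pᵢ log₂ pᵢ.
−0.12·log₂(0.12) = 0.3671
−0.15·log₂(0.15) = 0.4105
−0.15·log₂(0.15) = 0.4105
−0.30·log₂(0.30) = 0.5211
−0.20·log₂(0.20) = 0.4644
−0.08·log₂(0.08) = 0.2915
Sum ≈ 2.4651 → 2.465 bits.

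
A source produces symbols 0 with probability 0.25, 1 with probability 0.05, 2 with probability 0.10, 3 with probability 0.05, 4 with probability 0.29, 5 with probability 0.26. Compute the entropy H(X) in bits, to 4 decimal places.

2.2876 bits

H = −Σ pᵢ log₂ pᵢ.
−0.25·log₂(0.25) = 0.5000
−0.05·log₂(0.05) = 0.2161
−0.10·log₂(0.10) = 0.3322
−0.05·log₂(0.05) = 0.2161
−0.29·log₂(0.29) = 0.5179
−0.26·log₂(0.26) = 0.5053
Sum ≈ 2.2876 → 2.2876 bits.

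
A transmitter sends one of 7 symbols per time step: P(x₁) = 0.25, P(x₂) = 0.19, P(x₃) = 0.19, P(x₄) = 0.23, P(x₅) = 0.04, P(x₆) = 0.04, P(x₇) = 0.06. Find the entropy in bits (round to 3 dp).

2.513 bits

H = −Σ pᵢ log₂ pᵢ.
−0.25·log₂(0.25) = 0.5000
−0.19·log₂(0.19) = 0.4552
−0.19·log₂(0.19) = 0.4552
−0.23·log₂(0.23) = 0.4877
−0.04·log₂(0.04) = 0.1858
−0.04·log₂(0.04) = 0.1858
−0.06·log₂(0.06) = 0.2435
Sum ≈ 2.5132 → 2.513 bits.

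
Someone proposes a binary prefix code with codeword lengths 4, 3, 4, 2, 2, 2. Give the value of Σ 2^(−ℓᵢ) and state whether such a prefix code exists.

1; yes

With common denominator 2^4 = 16: Σ 2^(−ℓᵢ) = 1/16 + 2/16 + 1/16 + 4/16 + 4/16 + 4/16 = 16/16 = 1.
Kraft's inequality requires Σ ≤ 1; here Σ = 1 ≤ 1, so such a prefix code exists.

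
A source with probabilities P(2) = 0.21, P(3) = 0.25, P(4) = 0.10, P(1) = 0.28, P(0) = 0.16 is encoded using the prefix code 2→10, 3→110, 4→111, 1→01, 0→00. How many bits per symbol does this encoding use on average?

2.35 bits/symbol

L̄ = Σ pᵢ·ℓᵢ = 0.21·2 + 0.25·3 + 0.10·3 + 0.28·2 + 0.16·2 = 2.35 bits/symbol.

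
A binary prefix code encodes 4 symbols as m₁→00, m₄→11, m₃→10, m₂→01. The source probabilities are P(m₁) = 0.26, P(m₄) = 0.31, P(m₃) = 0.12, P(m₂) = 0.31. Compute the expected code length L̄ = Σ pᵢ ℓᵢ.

2 bits/symbol

L̄ = Σ pᵢ·ℓᵢ = 0.26·2 + 0.31·2 + 0.12·2 + 0.31·2 = 2 bits/symbol.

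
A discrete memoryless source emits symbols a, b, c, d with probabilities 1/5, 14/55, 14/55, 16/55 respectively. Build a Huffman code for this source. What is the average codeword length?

Repeatedly combine the two least-probable nodes; the expected code length is the sum of the merged weights.
merge 1/5 + 14/55 → 5/11
merge 14/55 + 16/55 → 6/11
merge 5/11 + 6/11 → 1
L = 5/11 + 6/11 + 1 = 2 bits/symbol.

2 bits/symbol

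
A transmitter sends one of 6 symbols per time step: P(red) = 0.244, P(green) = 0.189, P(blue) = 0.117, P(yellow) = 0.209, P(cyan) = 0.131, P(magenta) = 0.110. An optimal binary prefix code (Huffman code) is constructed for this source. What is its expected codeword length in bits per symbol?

Repeatedly combine the two least-probable nodes; the expected code length is the sum of the merged weights.
merge 11/100 + 117/1000 → 227/1000
merge 131/1000 + 189/1000 → 8/25
merge 209/1000 + 227/1000 → 109/250
merge 61/250 + 8/25 → 141/250
merge 109/250 + 141/250 → 1
L = 227/1000 + 8/25 + 109/250 + 141/250 + 1 = 2547/1000 = 2.547 bits/symbol.

2.547 bits/symbol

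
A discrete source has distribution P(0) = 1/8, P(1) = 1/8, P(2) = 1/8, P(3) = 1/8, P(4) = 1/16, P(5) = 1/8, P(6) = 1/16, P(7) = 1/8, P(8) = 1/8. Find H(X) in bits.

3.125 bits

Each probability is a power of 1/2, so log₂(1/p) is an integer.
H = Σ p·log₂(1/p) = 1/8·3 + 1/8·3 + 1/8·3 + 1/8·3 + 1/16·4 + 1/8·3 + 1/16·4 + 1/8·3 + 1/8·3 = 3.125 bits.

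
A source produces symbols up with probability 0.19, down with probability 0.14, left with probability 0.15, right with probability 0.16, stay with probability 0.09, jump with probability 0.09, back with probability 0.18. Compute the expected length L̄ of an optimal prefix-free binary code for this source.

Repeatedly combine the two least-probable nodes; the expected code length is the sum of the merged weights.
merge 9/100 + 9/100 → 9/50
merge 7/50 + 3/20 → 29/100
merge 4/25 + 9/50 → 17/50
merge 9/50 + 19/100 → 37/100
merge 29/100 + 17/50 → 63/100
merge 37/100 + 63/100 → 1
L = 9/50 + 29/100 + 17/50 + 37/100 + 63/100 + 1 = 281/100 = 2.81 bits/symbol.

2.81 bits/symbol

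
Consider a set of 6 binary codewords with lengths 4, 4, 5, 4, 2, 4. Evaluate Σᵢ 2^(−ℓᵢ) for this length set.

With common denominator 2^5 = 32: Σ 2^(−ℓᵢ) = 2/32 + 2/32 + 1/32 + 2/32 + 8/32 + 2/32 = 17/32 = 0.53125.

0.53125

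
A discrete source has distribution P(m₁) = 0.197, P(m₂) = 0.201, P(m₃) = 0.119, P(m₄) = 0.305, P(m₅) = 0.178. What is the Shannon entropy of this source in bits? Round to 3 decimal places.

H = −Σ pᵢ log₂ pᵢ.
−0.197·log₂(0.197) = 0.4617
−0.201·log₂(0.201) = 0.4653
−0.119·log₂(0.119) = 0.3654
−0.305·log₂(0.305) = 0.5225
−0.178·log₂(0.178) = 0.4432
Sum ≈ 2.2582 → 2.258 bits.

2.258 bits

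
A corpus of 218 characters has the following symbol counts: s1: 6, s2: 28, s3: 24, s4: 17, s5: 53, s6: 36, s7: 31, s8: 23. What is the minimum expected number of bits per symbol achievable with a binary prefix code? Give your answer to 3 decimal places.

Probabilities are the counts divided by 218.
Repeatedly combine the two least-probable nodes; the expected code length is the sum of the merged weights.
merge 3/109 + 17/218 → 23/218
merge 23/218 + 23/218 → 23/109
merge 12/109 + 14/109 → 26/109
merge 31/218 + 18/109 → 67/218
merge 23/109 + 26/109 → 49/109
merge 53/218 + 67/218 → 60/109
merge 49/109 + 60/109 → 1
L = 23/218 + 23/109 + 26/109 + 67/218 + 49/109 + 60/109 + 1 = 312/109 ≈ 2.862 bits/symbol.

2.862 bits/symbol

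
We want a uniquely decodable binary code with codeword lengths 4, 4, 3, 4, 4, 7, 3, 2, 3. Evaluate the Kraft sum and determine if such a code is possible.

With common denominator 2^7 = 128: Σ 2^(−ℓᵢ) = 8/128 + 8/128 + 16/128 + 8/128 + 8/128 + 1/128 + 16/128 + 32/128 + 16/128 = 113/128 = 0.8828125.
Kraft's inequality requires Σ ≤ 1; here Σ = 0.8828125 ≤ 1, so such a prefix code exists.

0.8828125; yes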